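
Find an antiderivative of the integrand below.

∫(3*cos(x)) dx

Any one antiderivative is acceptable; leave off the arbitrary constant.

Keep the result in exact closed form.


Answer: 3*sin(x).


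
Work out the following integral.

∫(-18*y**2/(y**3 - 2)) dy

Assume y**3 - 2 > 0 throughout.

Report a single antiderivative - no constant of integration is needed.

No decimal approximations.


Answer: -6*log(y**3 - 2).


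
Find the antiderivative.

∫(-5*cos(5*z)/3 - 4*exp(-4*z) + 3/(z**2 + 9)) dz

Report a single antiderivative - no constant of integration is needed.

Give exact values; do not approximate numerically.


Answer: -sin(5*z)/3 + atan(z/3) + exp(-4*z).


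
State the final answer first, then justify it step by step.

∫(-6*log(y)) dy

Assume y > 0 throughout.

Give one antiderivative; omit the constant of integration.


The answer is -6*y*log(y) + 6*y.
Step 1. Integrate ∫(-6*log(y)) dy by parts with u = log(y), dv = (-6) dy, so v = -6*y [assuming y > 0]: now -6*y*log(y) + ∫(6) dy.
Step 2. Evaluate the standard form: now -6*y*log(y) + 6*y.
Answer: -6*y*log(y) + 6*y.


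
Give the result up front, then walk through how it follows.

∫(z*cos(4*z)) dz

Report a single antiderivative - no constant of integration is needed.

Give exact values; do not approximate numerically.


The answer is z*sin(4*z)/4 + cos(4*z)/16.
Step 1. Integrate ∫(z*cos(4*z)) dz by parts with u = z, dv = (cos(4*z)) dz, so v = sin(4*z)/4: now z*sin(4*z)/4 + ∫(-sin(4*z)/4) dz.
Step 2. Evaluate the standard form: now z*sin(4*z)/4 + cos(4*z)/16.
Answer: z*sin(4*z)/4 + cos(4*z)/16.


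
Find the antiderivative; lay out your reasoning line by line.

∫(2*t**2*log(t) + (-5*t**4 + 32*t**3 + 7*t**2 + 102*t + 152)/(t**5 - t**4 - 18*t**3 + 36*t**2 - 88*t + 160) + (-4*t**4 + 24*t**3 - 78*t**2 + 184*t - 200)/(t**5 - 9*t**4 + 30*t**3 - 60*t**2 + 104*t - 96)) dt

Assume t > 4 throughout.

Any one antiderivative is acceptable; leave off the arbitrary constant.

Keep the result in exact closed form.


Step 1. Rewrite: now ∫(2*t**2*log(t)) dt + ∫((-5*t**4 + 32*t**3 + 7*t**2 + 102*t + 152)/(t**5 - t**4 - 18*t**3 + 36*t**2 - 88*t + 160)) dt + ∫((-4*t**4 + 24*t**3 - 78*t**2 + 184*t - 200)/(t**5 - 9*t**4 + 30*t**3 - 60*t**2 + 104*t - 96)) dt.
Step 2. Decompose ∫((-5*t**4 + 32*t**3 + 7*t**2 + 102*t + 152)/(t**5 - t**4 - 18*t**3 + 36*t**2 - 88*t + 160)) dt by partial fractions, (-5*t**4 + 32*t**3 + 7*t**2 + 102*t + 152)/(t**5 - t**4 - 18*t**3 + 36*t**2 - 88*t + 160) = 1/(t**2 + 4) - 4/(t + 5) - 5/(t - 2) + 4/(t - 4): now ∫(2*t**2*log(t)) dt + ∫((-4*t**4 + 24*t**3 - 78*t**2 + 184*t - 200)/(t**5 - 9*t**4 + 30*t**3 - 60*t**2 + 104*t - 96)) dt + ∫(4/(t - 4)) dt + ∫(-5/(t - 2)) dt + ∫(-4/(t + 5)) dt + ∫(1/(t**2 + 4)) dt.
Step 3. Evaluate the standard form [assuming t > -5]: now -4*log(t + 5) + ∫(2*t**2*log(t)) dt + ∫((-4*t**4 + 24*t**3 - 78*t**2 + 184*t - 200)/(t**5 - 9*t**4 + 30*t**3 - 60*t**2 + 104*t - 96)) dt + ∫(4/(t - 4)) dt + ∫(-5/(t - 2)) dt + ∫(1/(t**2 + 4)) dt.
Step 4. Evaluate the standard form [assuming t > 4]: now 4*log(t - 4) - 4*log(t + 5) + ∫(2*t**2*log(t)) dt + ∫((-4*t**4 + 24*t**3 - 78*t**2 + 184*t - 200)/(t**5 - 9*t**4 + 30*t**3 - 60*t**2 + 104*t - 96)) dt + ∫(-5/(t - 2)) dt + ∫(1/(t**2 + 4)) dt.
Step 5. Evaluate the standard form [assuming t > 2]: now 4*log(t - 4) - 5*log(t - 2) - 4*log(t + 5) + ∫(2*t**2*log(t)) dt + ∫((-4*t**4 + 24*t**3 - 78*t**2 + 184*t - 200)/(t**5 - 9*t**4 + 30*t**3 - 60*t**2 + 104*t - 96)) dt + ∫(1/(t**2 + 4)) dt.
Step 6. Evaluate the standard form: now 4*log(t - 4) - 5*log(t - 2) - 4*log(t + 5) + atan(t/2)/2 + ∫(2*t**2*log(t)) dt + ∫((-4*t**4 + 24*t**3 - 78*t**2 + 184*t - 200)/(t**5 - 9*t**4 + 30*t**3 - 60*t**2 + 104*t - 96)) dt.
Step 7. Integrate ∫(2*t**2*log(t)) dt by parts with u = log(t), dv = (2*t**2) dt, so v = 2*t**3/3 [assuming t > 0]: now 2*t**3*log(t)/3 + 4*log(t - 4) - 5*log(t - 2) - 4*log(t + 5) + atan(t/2)/2 + ∫(-2*t**2/3) dt + ∫((-4*t**4 + 24*t**3 - 78*t**2 + 184*t - 200)/(t**5 - 9*t**4 + 30*t**3 - 60*t**2 + 104*t - 96)) dt.
Step 8. Evaluate the standard form: now 2*t**3*log(t)/3 - 2*t**3/9 + 4*log(t - 4) - 5*log(t - 2) - 4*log(t + 5) + atan(t/2)/2 + ∫((-4*t**4 + 24*t**3 - 78*t**2 + 184*t - 200)/(t**5 - 9*t**4 + 30*t**3 - 60*t**2 + 104*t - 96)) dt.
Step 9. Decompose ∫((-4*t**4 + 24*t**3 - 78*t**2 + 184*t - 200)/(t**5 - 9*t**4 + 30*t**3 - 60*t**2 + 104*t - 96)) dt by partial fractions, (-4*t**4 + 24*t**3 - 78*t**2 + 184*t - 200)/(t**5 - 9*t**4 + 30*t**3 - 60*t**2 + 104*t - 96) = 4/(t**2 + 4) - 1/(t - 2) + 2/(t - 3) - 5/(t - 4): now 2*t**3*log(t)/3 - 2*t**3/9 + 4*log(t - 4) - 5*log(t - 2) - 4*log(t + 5) + atan(t/2)/2 + ∫(-5/(t - 4)) dt + ∫(2/(t - 3)) dt + ∫(-1/(t - 2)) dt + ∫(4/(t**2 + 4)) dt.
Step 10. Evaluate the standard form [assuming t > 4]: now 2*t**3*log(t)/3 - 2*t**3/9 - log(t - 4) - 5*log(t - 2) - 4*log(t + 5) + atan(t/2)/2 + ∫(2/(t - 3)) dt + ∫(-1/(t - 2)) dt + ∫(4/(t**2 + 4)) dt.
Step 11. Evaluate the standard form [assuming t > 3]: now 2*t**3*log(t)/3 - 2*t**3/9 - log(t - 4) + 2*log(t - 3) - 5*log(t - 2) - 4*log(t + 5) + atan(t/2)/2 + ∫(-1/(t - 2)) dt + ∫(4/(t**2 + 4)) dt.
Step 12. Evaluate the standard form [assuming t > 2]: now 2*t**3*log(t)/3 - 2*t**3/9 - log(t - 4) + 2*log(t - 3) - 6*log(t - 2) - 4*log(t + 5) + atan(t/2)/2 + ∫(4/(t**2 + 4)) dt.
Step 13. Evaluate the standard form: now 2*t**3*log(t)/3 - 2*t**3/9 - log(t - 4) + 2*log(t - 3) - 6*log(t - 2) - 4*log(t + 5) + 5*atan(t/2)/2.
Answer: 2*t**3*log(t)/3 - 2*t**3/9 - log(t - 4) + 2*log(t - 3) - 6*log(t - 2) - 4*log(t + 5) + 5*atan(t/2)/2.


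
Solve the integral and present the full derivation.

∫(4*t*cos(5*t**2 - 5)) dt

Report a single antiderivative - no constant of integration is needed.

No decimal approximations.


Step 1. Substitute u = t**2 - 1, turning ∫(4*t*cos(5*t**2 - 5)) dt into ∫(2*cos(5*u)) du: now ∫(2*cos(5*u)) du.
Step 2. Evaluate the standard form: now 2*sin(5*u)/5.
Step 3. Substitute back u = t**2 - 1: now 2*sin(5*t**2 - 5)/5.
Answer: 2*sin(5*t**2 - 5)/5.


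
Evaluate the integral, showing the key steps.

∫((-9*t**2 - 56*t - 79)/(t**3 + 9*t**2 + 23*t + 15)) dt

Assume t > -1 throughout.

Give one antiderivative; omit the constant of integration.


Step 1. Decompose ∫((-9*t**2 - 56*t - 79)/(t**3 + 9*t**2 + 23*t + 15)) dt by partial fractions, (-9*t**2 - 56*t - 79)/(t**3 + 9*t**2 + 23*t + 15) = -3/(t + 5) - 2/(t + 3) - 4/(t + 1): now ∫(-4/(t + 1)) dt + ∫(-2/(t + 3)) dt + ∫(-3/(t + 5)) dt.
Step 2. Evaluate the standard form [assuming t > -5]: now -3*log(t + 5) + ∫(-4/(t + 1)) dt + ∫(-2/(t + 3)) dt.
Step 3. Evaluate the standard form [assuming t > -3]: now -2*log(t + 3) - 3*log(t + 5) + ∫(-4/(t + 1)) dt.
Step 4. Evaluate the standard form [assuming t > -1]: now -4*log(t + 1) - 2*log(t + 3) - 3*log(t + 5).
Answer: -4*log(t + 1) - 2*log(t + 3) - 3*log(t + 5).


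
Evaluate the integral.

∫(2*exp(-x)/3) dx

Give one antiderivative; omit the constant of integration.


Answer: -2*exp(-x)/3.


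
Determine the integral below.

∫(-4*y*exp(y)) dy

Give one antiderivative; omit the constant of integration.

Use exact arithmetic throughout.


Answer: -4*y*exp(y) + 4*exp(y).


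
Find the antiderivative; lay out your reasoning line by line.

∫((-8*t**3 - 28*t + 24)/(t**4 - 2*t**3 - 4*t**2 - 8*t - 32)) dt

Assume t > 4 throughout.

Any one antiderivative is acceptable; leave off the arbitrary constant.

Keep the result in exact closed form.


Step 1. Decompose ∫((-8*t**3 - 28*t + 24)/(t**4 - 2*t**3 - 4*t**2 - 8*t - 32)) dt by partial fractions, (-8*t**3 - 28*t + 24)/(t**4 - 2*t**3 - 4*t**2 - 8*t - 32) = -2/(t**2 + 4) - 3/(t + 2) - 5/(t - 4): now ∫(-5/(t - 4)) dt + ∫(-3/(t + 2)) dt + ∫(-2/(t**2 + 4)) dt.
Step 2. Evaluate the standard form [assuming t > 4]: now -5*log(t - 4) + ∫(-3/(t + 2)) dt + ∫(-2/(t**2 + 4)) dt.
Step 3. Evaluate the standard form [assuming t > -2]: now -5*log(t - 4) - 3*log(t + 2) + ∫(-2/(t**2 + 4)) dt.
Step 4. Evaluate the standard form: now -5*log(t - 4) - 3*log(t + 2) - atan(t/2).
Answer: -5*log(t - 4) - 3*log(t + 2) - atan(t/2).


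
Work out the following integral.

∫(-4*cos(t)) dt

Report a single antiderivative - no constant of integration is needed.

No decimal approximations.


Answer: -4*sin(t).


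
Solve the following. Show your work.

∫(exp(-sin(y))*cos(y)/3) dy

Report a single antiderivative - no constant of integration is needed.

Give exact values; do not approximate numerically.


Step 1. Substitute u = sin(y), turning ∫(exp(-sin(y))*cos(y)/3) dy into ∫(exp(-u)/3) du: now ∫(exp(-u)/3) du.
Step 2. Evaluate the standard form: now -exp(-u)/3.
Step 3. Substitute back u = sin(y): now -exp(-sin(y))/3.
Answer: -exp(-sin(y))/3.


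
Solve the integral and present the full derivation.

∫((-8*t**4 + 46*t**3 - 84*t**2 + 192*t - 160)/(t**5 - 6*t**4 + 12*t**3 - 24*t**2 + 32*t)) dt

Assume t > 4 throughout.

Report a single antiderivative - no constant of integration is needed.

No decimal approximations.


Step 1. Decompose ∫((-8*t**4 + 46*t**3 - 84*t**2 + 192*t - 160)/(t**5 - 6*t**4 + 12*t**3 - 24*t**2 + 32*t)) dt by partial fractions, (-8*t**4 + 46*t**3 - 84*t**2 + 192*t - 160)/(t**5 - 6*t**4 + 12*t**3 - 24*t**2 + 32*t) = 2/(t**2 + 4) - 4/(t - 2) + 1/(t - 4) - 5/t: now ∫(-5/t) dt + ∫(1/(t - 4)) dt + ∫(-4/(t - 2)) dt + ∫(2/(t**2 + 4)) dt.
Step 2. Evaluate the standard form [assuming t > 0]: now -5*log(t) + ∫(1/(t - 4)) dt + ∫(-4/(t - 2)) dt + ∫(2/(t**2 + 4)) dt.
Step 3. Evaluate the standard form [assuming t > 4]: now -5*log(t) + log(t - 4) + ∫(-4/(t - 2)) dt + ∫(2/(t**2 + 4)) dt.
Step 4. Evaluate the standard form [assuming t > 2]: now -5*log(t) + log(t - 4) - 4*log(t - 2) + ∫(2/(t**2 + 4)) dt.
Step 5. Evaluate the standard form: now -5*log(t) + log(t - 4) - 4*log(t - 2) + atan(t/2).
Answer: -5*log(t) + log(t - 4) - 4*log(t - 2) + atan(t/2).


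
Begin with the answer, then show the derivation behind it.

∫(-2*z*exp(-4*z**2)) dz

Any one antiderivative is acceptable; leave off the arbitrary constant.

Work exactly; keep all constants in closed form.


The answer is exp(-4*z**2)/4.
Step 1. Substitute u = z**2, turning ∫(-2*z*exp(-4*z**2)) dz into ∫(-exp(-4*u)) du: now ∫(-exp(-4*u)) du.
Step 2. Evaluate the standard form: now exp(-4*u)/4.
Step 3. Substitute back u = z**2: now exp(-4*z**2)/4.
Answer: exp(-4*z**2)/4.


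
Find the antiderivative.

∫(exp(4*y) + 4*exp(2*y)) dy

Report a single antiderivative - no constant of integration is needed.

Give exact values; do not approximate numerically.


Answer: exp(4*y)/4 + 2*exp(2*y).


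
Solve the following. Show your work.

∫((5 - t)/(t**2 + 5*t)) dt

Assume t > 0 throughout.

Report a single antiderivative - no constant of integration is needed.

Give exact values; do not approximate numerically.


Step 1. Decompose ∫((5 - t)/(t**2 + 5*t)) dt by partial fractions, (5 - t)/(t**2 + 5*t) = -2/(t + 5) + 1/t: now ∫(1/t) dt + ∫(-2/(t + 5)) dt.
Step 2. Evaluate the standard form [assuming t > -5]: now -2*log(t + 5) + ∫(1/t) dt.
Step 3. Evaluate the standard form [assuming t > 0]: now log(t) - 2*log(t + 5).
Answer: log(t) - 2*log(t + 5).


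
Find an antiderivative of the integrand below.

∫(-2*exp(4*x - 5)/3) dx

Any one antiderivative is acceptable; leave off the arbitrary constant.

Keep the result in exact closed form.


Answer: -exp(4*x - 5)/6.


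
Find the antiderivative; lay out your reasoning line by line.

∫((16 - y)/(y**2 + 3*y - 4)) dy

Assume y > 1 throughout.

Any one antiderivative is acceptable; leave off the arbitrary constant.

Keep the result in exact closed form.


Step 1. Decompose ∫((16 - y)/(y**2 + 3*y - 4)) dy by partial fractions, (16 - y)/(y**2 + 3*y - 4) = -4/(y + 4) + 3/(y - 1): now ∫(3/(y - 1)) dy + ∫(-4/(y + 4)) dy.
Step 2. Evaluate the standard form [assuming y > -4]: now -4*log(y + 4) + ∫(3/(y - 1)) dy.
Step 3. Evaluate the standard form [assuming y > 1]: now 3*log(y - 1) - 4*log(y + 4).
Answer: 3*log(y - 1) - 4*log(y + 4).


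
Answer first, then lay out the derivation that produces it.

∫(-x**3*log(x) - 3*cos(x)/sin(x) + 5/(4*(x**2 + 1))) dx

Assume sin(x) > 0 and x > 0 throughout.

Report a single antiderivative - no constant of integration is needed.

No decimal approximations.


The answer is -x**4*log(x)/4 + x**4/16 - 3*log(sin(x)) + 5*atan(x)/4.
Step 1. Rewrite: now ∫(-x**3*log(x)) dx + ∫(-3*cos(x)/sin(x)) dx + ∫(5/(4*(x**2 + 1))) dx.
Step 2. Integrate ∫(-x**3*log(x)) dx by parts with u = log(x), dv = (-x**3) dx, so v = -x**4/4 [assuming x > 0]: now -x**4*log(x)/4 + ∫(x**3/4) dx + ∫(-3*cos(x)/sin(x)) dx + ∫(5/(4*(x**2 + 1))) dx.
Step 3. Evaluate the standard form: now -x**4*log(x)/4 + x**4/16 + ∫(-3*cos(x)/sin(x)) dx + ∫(5/(4*(x**2 + 1))) dx.
Step 4. Substitute u = sin(x), turning ∫(-3*cos(x)/sin(x)) dx into ∫(-3/u) du: now -x**4*log(x)/4 + x**4/16 + ∫(-3/u) du + ∫(5/(4*(x**2 + 1))) dx.
Step 5. Evaluate the standard form [assuming u > 0]: now -x**4*log(x)/4 + x**4/16 - 3*log(u) + ∫(5/(4*(x**2 + 1))) dx.
Step 6. Substitute back u = sin(x): now -x**4*log(x)/4 + x**4/16 - 3*log(sin(x)) + ∫(5/(4*(x**2 + 1))) dx.
Step 7. Evaluate the standard form: now -x**4*log(x)/4 + x**4/16 - 3*log(sin(x)) + 5*atan(x)/4.
Answer: -x**4*log(x)/4 + x**4/16 - 3*log(sin(x)) + 5*atan(x)/4.


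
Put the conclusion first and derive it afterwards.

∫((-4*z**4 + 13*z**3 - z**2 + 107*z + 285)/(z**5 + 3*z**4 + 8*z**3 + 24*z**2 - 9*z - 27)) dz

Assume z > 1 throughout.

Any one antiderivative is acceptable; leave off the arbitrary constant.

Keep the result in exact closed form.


The answer is 5*log(z - 1) - 4*log(z + 1) - 5*log(z + 3) + atan(z/3)/3.
Step 1. Decompose ∫((-4*z**4 + 13*z**3 - z**2 + 107*z + 285)/(z**5 + 3*z**4 + 8*z**3 + 24*z**2 - 9*z - 27)) dz by partial fractions, (-4*z**4 + 13*z**3 - z**2 + 107*z + 285)/(z**5 + 3*z**4 + 8*z**3 + 24*z**2 - 9*z - 27) = 1/(z**2 + 9) - 5/(z + 3) - 4/(z + 1) + 5/(z - 1): now ∫(5/(z - 1)) dz + ∫(-4/(z + 1)) dz + ∫(-5/(z + 3)) dz + ∫(1/(z**2 + 9)) dz.
Step 2. Evaluate the standard form [assuming z > 1]: now 5*log(z - 1) + ∫(-4/(z + 1)) dz + ∫(-5/(z + 3)) dz + ∫(1/(z**2 + 9)) dz.
Step 3. Evaluate the standard form [assuming z > -1]: now 5*log(z - 1) - 4*log(z + 1) + ∫(-5/(z + 3)) dz + ∫(1/(z**2 + 9)) dz.
Step 4. Evaluate the standard form [assuming z > -3]: now 5*log(z - 1) - 4*log(z + 1) - 5*log(z + 3) + ∫(1/(z**2 + 9)) dz.
Step 5. Evaluate the standard form: now 5*log(z - 1) - 4*log(z + 1) - 5*log(z + 3) + atan(z/3)/3.
Answer: 5*log(z - 1) - 4*log(z + 1) - 5*log(z + 3) + atan(z/3)/3.


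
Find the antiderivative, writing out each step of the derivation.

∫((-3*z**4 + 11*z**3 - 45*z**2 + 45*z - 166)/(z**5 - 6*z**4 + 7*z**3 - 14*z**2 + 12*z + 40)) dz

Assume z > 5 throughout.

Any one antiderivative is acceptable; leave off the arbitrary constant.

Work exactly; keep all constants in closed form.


Step 1. Decompose ∫((-3*z**4 + 11*z**3 - 45*z**2 + 45*z - 166)/(z**5 - 6*z**4 + 7*z**3 - 14*z**2 + 12*z + 40)) dz by partial fractions, (-3*z**4 + 11*z**3 - 45*z**2 + 45*z - 166)/(z**5 - 6*z**4 + 7*z**3 - 14*z**2 + 12*z + 40) = -1/(z**2 + 4) - 3/(z + 1) + 3/(z - 2) - 3/(z - 5): now ∫(-3/(z - 5)) dz + ∫(3/(z - 2)) dz + ∫(-3/(z + 1)) dz + ∫(-1/(z**2 + 4)) dz.
Step 2. Evaluate the standard form [assuming z > 5]: now -3*log(z - 5) + ∫(3/(z - 2)) dz + ∫(-3/(z + 1)) dz + ∫(-1/(z**2 + 4)) dz.
Step 3. Evaluate the standard form [assuming z > -1]: now -3*log(z - 5) - 3*log(z + 1) + ∫(3/(z - 2)) dz + ∫(-1/(z**2 + 4)) dz.
Step 4. Evaluate the standard form [assuming z > 2]: now -3*log(z - 5) + 3*log(z - 2) - 3*log(z + 1) + ∫(-1/(z**2 + 4)) dz.
Step 5. Evaluate the standard form: now -3*log(z - 5) + 3*log(z - 2) - 3*log(z + 1) - atan(z/2)/2.
Answer: -3*log(z - 5) + 3*log(z - 2) - 3*log(z + 1) - atan(z/2)/2.


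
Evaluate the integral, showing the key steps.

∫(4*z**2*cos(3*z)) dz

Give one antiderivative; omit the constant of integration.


Step 1. Integrate ∫(4*z**2*cos(3*z)) dz by parts with u = z**2, dv = (4*cos(3*z)) dz, so v = 4*sin(3*z)/3: now 4*z**2*sin(3*z)/3 + ∫(-8*z*sin(3*z)/3) dz.
Step 2. Integrate ∫(-8*z*sin(3*z)/3) dz by parts with u = z, dv = (-8*sin(3*z)/3) dz, so v = 8*cos(3*z)/9: now 4*z**2*sin(3*z)/3 + 8*z*cos(3*z)/9 + ∫(-8*cos(3*z)/9) dz.
Step 3. Evaluate the standard form: now 4*z**2*sin(3*z)/3 + 8*z*cos(3*z)/9 - 8*sin(3*z)/27.
Answer: 4*z**2*sin(3*z)/3 + 8*z*cos(3*z)/9 - 8*sin(3*z)/27.


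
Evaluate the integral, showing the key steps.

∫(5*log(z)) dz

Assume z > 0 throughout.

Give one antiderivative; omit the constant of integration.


Step 1. Integrate ∫(5*log(z)) dz by parts with u = log(z), dv = (5) dz, so v = 5*z [assuming z > 0]: now 5*z*log(z) + ∫(-5) dz.
Step 2. Evaluate the standard form: now 5*z*log(z) - 5*z.
Answer: 5*z*log(z) - 5*z.


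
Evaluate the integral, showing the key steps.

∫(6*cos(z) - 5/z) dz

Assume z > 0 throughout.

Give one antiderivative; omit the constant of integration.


Step 1. Rewrite: now ∫(-5/z) dz + ∫(6*cos(z)) dz.
Step 2. Evaluate the standard form [assuming z > 0]: now -5*log(z) + ∫(6*cos(z)) dz.
Step 3. Evaluate the standard form: now -5*log(z) + 6*sin(z).
Answer: -5*log(z) + 6*sin(z).


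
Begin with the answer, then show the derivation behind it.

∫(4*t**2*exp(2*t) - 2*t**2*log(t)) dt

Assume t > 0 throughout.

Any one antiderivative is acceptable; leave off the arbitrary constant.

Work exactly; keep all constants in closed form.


The answer is -2*t**3*log(t)/3 + 2*t**3/9 + 2*t**2*exp(2*t) - 2*t*exp(2*t) + exp(2*t).
Step 1. Rewrite: now ∫(4*t**2*exp(2*t)) dt + ∫(-2*t**2*log(t)) dt.
Step 2. Integrate ∫(4*t**2*exp(2*t)) dt by parts with u = t**2, dv = (4*exp(2*t)) dt, so v = 2*exp(2*t): now 2*t**2*exp(2*t) + ∫(-4*t*exp(2*t)) dt + ∫(-2*t**2*log(t)) dt.
Step 3. Integrate ∫(-4*t*exp(2*t)) dt by parts with u = t, dv = (-4*exp(2*t)) dt, so v = -2*exp(2*t): now 2*t**2*exp(2*t) - 2*t*exp(2*t) + ∫(-2*t**2*log(t)) dt + ∫(2*exp(2*t)) dt.
Step 4. Evaluate the standard form: now 2*t**2*exp(2*t) - 2*t*exp(2*t) + exp(2*t) + ∫(-2*t**2*log(t)) dt.
Step 5. Integrate ∫(-2*t**2*log(t)) dt by parts with u = log(t), dv = (-2*t**2) dt, so v = -2*t**3/3 [assuming t > 0]: now -2*t**3*log(t)/3 + 2*t**2*exp(2*t) - 2*t*exp(2*t) + exp(2*t) + ∫(2*t**2/3) dt.
Step 6. Evaluate the standard form: now -2*t**3*log(t)/3 + 2*t**3/9 + 2*t**2*exp(2*t) - 2*t*exp(2*t) + exp(2*t).
Answer: -2*t**3*log(t)/3 + 2*t**3/9 + 2*t**2*exp(2*t) - 2*t*exp(2*t) + exp(2*t).


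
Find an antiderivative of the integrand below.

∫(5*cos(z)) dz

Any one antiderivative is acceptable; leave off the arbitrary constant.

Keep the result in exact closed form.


Answer: 5*sin(z).


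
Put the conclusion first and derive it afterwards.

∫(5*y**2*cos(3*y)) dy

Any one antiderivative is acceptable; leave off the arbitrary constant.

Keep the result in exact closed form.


The answer is 5*y**2*sin(3*y)/3 + 10*y*cos(3*y)/9 - 10*sin(3*y)/27.
Step 1. Integrate ∫(5*y**2*cos(3*y)) dy by parts with u = y**2, dv = (5*cos(3*y)) dy, so v = 5*sin(3*y)/3: now 5*y**2*sin(3*y)/3 + ∫(-10*y*sin(3*y)/3) dy.
Step 2. Integrate ∫(-10*y*sin(3*y)/3) dy by parts with u = y, dv = (-10*sin(3*y)/3) dy, so v = 10*cos(3*y)/9: now 5*y**2*sin(3*y)/3 + 10*y*cos(3*y)/9 + ∫(-10*cos(3*y)/9) dy.
Step 3. Evaluate the standard form: now 5*y**2*sin(3*y)/3 + 10*y*cos(3*y)/9 - 10*sin(3*y)/27.
Answer: 5*y**2*sin(3*y)/3 + 10*y*cos(3*y)/9 - 10*sin(3*y)/27.


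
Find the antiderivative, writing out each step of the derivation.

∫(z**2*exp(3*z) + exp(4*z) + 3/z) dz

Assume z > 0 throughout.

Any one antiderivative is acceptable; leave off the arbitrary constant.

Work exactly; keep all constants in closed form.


Step 1. Rewrite: now ∫(3/z) dz + ∫(z**2*exp(3*z)) dz + ∫(exp(4*z)) dz.
Step 2. Integrate ∫(z**2*exp(3*z)) dz by parts with u = z**2, dv = (exp(3*z)) dz, so v = exp(3*z)/3: now z**2*exp(3*z)/3 + ∫(3/z) dz + ∫(-2*z*exp(3*z)/3) dz + ∫(exp(4*z)) dz.
Step 3. Integrate ∫(-2*z*exp(3*z)/3) dz by parts with u = z, dv = (-2*exp(3*z)/3) dz, so v = -2*exp(3*z)/9: now z**2*exp(3*z)/3 - 2*z*exp(3*z)/9 + ∫(3/z) dz + ∫(2*exp(3*z)/9) dz + ∫(exp(4*z)) dz.
Step 4. Evaluate the standard form: now z**2*exp(3*z)/3 - 2*z*exp(3*z)/9 + 2*exp(3*z)/27 + ∫(3/z) dz + ∫(exp(4*z)) dz.
Step 5. Evaluate the standard form: now z**2*exp(3*z)/3 - 2*z*exp(3*z)/9 + exp(4*z)/4 + 2*exp(3*z)/27 + ∫(3/z) dz.
Step 6. Evaluate the standard form [assuming z > 0]: now z**2*exp(3*z)/3 - 2*z*exp(3*z)/9 + exp(4*z)/4 + 2*exp(3*z)/27 + 3*log(z).
Answer: z**2*exp(3*z)/3 - 2*z*exp(3*z)/9 + exp(4*z)/4 + 2*exp(3*z)/27 + 3*log(z).


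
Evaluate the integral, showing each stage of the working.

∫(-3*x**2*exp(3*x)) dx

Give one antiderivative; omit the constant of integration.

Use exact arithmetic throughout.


Step 1. Integrate ∫(-3*x**2*exp(3*x)) dx by parts with u = x**2, dv = (-3*exp(3*x)) dx, so v = -exp(3*x): now -x**2*exp(3*x) + ∫(2*x*exp(3*x)) dx.
Step 2. Integrate ∫(2*x*exp(3*x)) dx by parts with u = x, dv = (2*exp(3*x)) dx, so v = 2*exp(3*x)/3: now -x**2*exp(3*x) + 2*x*exp(3*x)/3 + ∫(-2*exp(3*x)/3) dx.
Step 3. Evaluate the standard form: now -x**2*exp(3*x) + 2*x*exp(3*x)/3 - 2*exp(3*x)/9.
Answer: -x**2*exp(3*x) + 2*x*exp(3*x)/3 - 2*exp(3*x)/9.


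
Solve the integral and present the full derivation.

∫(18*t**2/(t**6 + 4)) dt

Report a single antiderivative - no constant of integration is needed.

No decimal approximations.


Step 1. Substitute u = t**3, turning ∫(18*t**2/(t**6 + 4)) dt into ∫(6/(u**2 + 4)) du: now ∫(6/(u**2 + 4)) du.
Step 2. Evaluate the standard form: now 3*atan(u/2).
Step 3. Substitute back u = t**3: now 3*atan(t**3/2).
Answer: 3*atan(t**3/2).


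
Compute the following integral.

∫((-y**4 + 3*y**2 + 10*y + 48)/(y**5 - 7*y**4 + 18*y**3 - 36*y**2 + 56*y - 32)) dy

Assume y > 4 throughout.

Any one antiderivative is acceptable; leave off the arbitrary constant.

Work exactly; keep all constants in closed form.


Answer: -log(y - 4) - 4*log(y - 2) + 4*log(y - 1) + atan(y/2)/2.


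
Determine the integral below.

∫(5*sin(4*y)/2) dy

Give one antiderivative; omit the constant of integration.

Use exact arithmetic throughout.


Answer: -5*cos(4*y)/8.


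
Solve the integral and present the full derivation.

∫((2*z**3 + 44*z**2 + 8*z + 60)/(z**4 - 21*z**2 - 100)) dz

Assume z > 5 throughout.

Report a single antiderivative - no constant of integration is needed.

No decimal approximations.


Step 1. Decompose ∫((2*z**3 + 44*z**2 + 8*z + 60)/(z**4 - 21*z**2 - 100)) dz by partial fractions, (2*z**3 + 44*z**2 + 8*z + 60)/(z**4 - 21*z**2 - 100) = 4/(z**2 + 4) - 3/(z + 5) + 5/(z - 5): now ∫(5/(z - 5)) dz + ∫(-3/(z + 5)) dz + ∫(4/(z**2 + 4)) dz.
Step 2. Evaluate the standard form [assuming z > -5]: now -3*log(z + 5) + ∫(5/(z - 5)) dz + ∫(4/(z**2 + 4)) dz.
Step 3. Evaluate the standard form [assuming z > 5]: now 5*log(z - 5) - 3*log(z + 5) + ∫(4/(z**2 + 4)) dz.
Step 4. Evaluate the standard form: now 5*log(z - 5) - 3*log(z + 5) + 2*atan(z/2).
Answer: 5*log(z - 5) - 3*log(z + 5) + 2*atan(z/2).


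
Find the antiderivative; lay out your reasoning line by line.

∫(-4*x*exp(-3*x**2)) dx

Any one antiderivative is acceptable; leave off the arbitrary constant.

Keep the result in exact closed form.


Step 1. Substitute u = x**2, turning ∫(-4*x*exp(-3*x**2)) dx into ∫(-2*exp(-3*u)) du: now ∫(-2*exp(-3*u)) du.
Step 2. Evaluate the standard form: now 2*exp(-3*u)/3.
Step 3. Substitute back u = x**2: now 2*exp(-3*x**2)/3.
Answer: 2*exp(-3*x**2)/3.


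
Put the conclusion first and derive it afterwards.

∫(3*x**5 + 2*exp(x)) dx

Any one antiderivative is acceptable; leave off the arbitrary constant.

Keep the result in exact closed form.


The answer is x**6/2 + 2*exp(x).
Step 1. Rewrite: now ∫(3*x**5) dx + ∫(2*exp(x)) dx.
Step 2. Evaluate the standard form: now 2*exp(x) + ∫(3*x**5) dx.
Step 3. Evaluate the standard form: now x**6/2 + 2*exp(x).
Answer: x**6/2 + 2*exp(x).


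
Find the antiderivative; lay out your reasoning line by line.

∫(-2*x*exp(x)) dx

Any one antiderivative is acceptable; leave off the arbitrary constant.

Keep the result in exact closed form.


Step 1. Integrate ∫(-2*x*exp(x)) dx by parts with u = x, dv = (-2*exp(x)) dx, so v = -2*exp(x): now -2*x*exp(x) + ∫(2*exp(x)) dx.
Step 2. Evaluate the standard form: now -2*x*exp(x) + 2*exp(x).
Answer: -2*x*exp(x) + 2*exp(x).


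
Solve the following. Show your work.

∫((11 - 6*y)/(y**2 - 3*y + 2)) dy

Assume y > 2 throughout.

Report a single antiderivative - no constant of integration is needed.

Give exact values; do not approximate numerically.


Step 1. Decompose ∫((11 - 6*y)/(y**2 - 3*y + 2)) dy by partial fractions, (11 - 6*y)/(y**2 - 3*y + 2) = -5/(y - 1) - 1/(y - 2): now ∫(-1/(y - 2)) dy + ∫(-5/(y - 1)) dy.
Step 2. Evaluate the standard form [assuming y > 2]: now -log(y - 2) + ∫(-5/(y - 1)) dy.
Step 3. Evaluate the standard form [assuming y > 1]: now -log(y - 2) - 5*log(y - 1).
Answer: -log(y - 2) - 5*log(y - 1).


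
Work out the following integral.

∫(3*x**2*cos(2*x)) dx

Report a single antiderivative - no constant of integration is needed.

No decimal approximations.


Answer: 3*x**2*sin(2*x)/2 + 3*x*cos(2*x)/2 - 3*sin(2*x)/4.


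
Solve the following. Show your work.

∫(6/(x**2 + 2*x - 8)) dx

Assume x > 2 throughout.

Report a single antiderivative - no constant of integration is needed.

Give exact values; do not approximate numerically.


Step 1. Decompose ∫(6/(x**2 + 2*x - 8)) dx by partial fractions, 6/(x**2 + 2*x - 8) = -1/(x + 4) + 1/(x - 2): now ∫(1/(x - 2)) dx + ∫(-1/(x + 4)) dx.
Step 2. Evaluate the standard form [assuming x > 2]: now log(x - 2) + ∫(-1/(x + 4)) dx.
Step 3. Evaluate the standard form [assuming x > -4]: now log(x - 2) - log(x + 4).
Answer: log(x - 2) - log(x + 4).


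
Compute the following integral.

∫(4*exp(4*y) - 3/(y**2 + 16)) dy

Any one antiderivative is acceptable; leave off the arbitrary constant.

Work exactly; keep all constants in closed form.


Answer: exp(4*y) - 3*atan(y/4)/4.


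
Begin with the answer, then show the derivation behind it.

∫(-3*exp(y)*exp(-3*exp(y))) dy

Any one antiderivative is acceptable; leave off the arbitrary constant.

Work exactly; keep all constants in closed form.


The answer is exp(-3*exp(y)).
Step 1. Substitute u = exp(y), turning ∫(-3*exp(y)*exp(-3*exp(y))) dy into ∫(-3*exp(-3*u)) du: now ∫(-3*exp(-3*u)) du.
Step 2. Evaluate the standard form: now exp(-3*u).
Step 3. Substitute back u = exp(y): now exp(-3*exp(y)).
Answer: exp(-3*exp(y)).


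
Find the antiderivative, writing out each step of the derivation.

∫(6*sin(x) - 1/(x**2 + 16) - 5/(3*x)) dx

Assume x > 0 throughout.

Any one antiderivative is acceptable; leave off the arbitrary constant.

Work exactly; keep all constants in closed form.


Step 1. Rewrite: now ∫(-5/(3*x)) dx + ∫(-1/(x**2 + 16)) dx + ∫(6*sin(x)) dx.
Step 2. Evaluate the standard form: now -atan(x/4)/4 + ∫(-5/(3*x)) dx + ∫(6*sin(x)) dx.
Step 3. Evaluate the standard form: now -6*cos(x) - atan(x/4)/4 + ∫(-5/(3*x)) dx.
Step 4. Evaluate the standard form [assuming x > 0]: now -5*log(x)/3 - 6*cos(x) - atan(x/4)/4.
Answer: -5*log(x)/3 - 6*cos(x) - atan(x/4)/4.


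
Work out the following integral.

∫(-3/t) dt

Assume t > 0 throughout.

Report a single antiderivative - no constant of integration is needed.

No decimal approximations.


Answer: -3*log(t).


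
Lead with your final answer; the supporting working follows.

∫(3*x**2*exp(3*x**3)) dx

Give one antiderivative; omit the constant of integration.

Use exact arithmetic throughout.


The answer is exp(3*x**3)/3.
Step 1. Substitute u = x**3, turning ∫(3*x**2*exp(3*x**3)) dx into ∫(exp(3*u)) du: now ∫(exp(3*u)) du.
Step 2. Evaluate the standard form: now exp(3*u)/3.
Step 3. Substitute back u = x**3: now exp(3*x**3)/3.
Answer: exp(3*x**3)/3.


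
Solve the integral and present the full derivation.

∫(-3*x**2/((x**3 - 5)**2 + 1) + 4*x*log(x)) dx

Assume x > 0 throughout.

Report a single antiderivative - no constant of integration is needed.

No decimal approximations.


Step 1. Rewrite: now ∫(4*x*log(x)) dx + ∫(-3*x**2/((x**3 - 5)**2 + 1)) dx.
Step 2. Substitute u = x**3 - 5, turning ∫(-3*x**2/((x**3 - 5)**2 + 1)) dx into ∫(-1/(u**2 + 1)) du: now ∫(4*x*log(x)) dx + ∫(-1/(u**2 + 1)) du.
Step 3. Evaluate the standard form: now -atan(u) + ∫(4*x*log(x)) dx.
Step 4. Substitute back u = x**3 - 5: now -atan(x**3 - 5) + ∫(4*x*log(x)) dx.
Step 5. Integrate ∫(4*x*log(x)) dx by parts with u = log(x), dv = (4*x) dx, so v = 2*x**2 [assuming x > 0]: now 2*x**2*log(x) - atan(x**3 - 5) + ∫(-2*x) dx.
Step 6. Evaluate the standard form: now 2*x**2*log(x) - x**2 - atan(x**3 - 5).
Answer: 2*x**2*log(x) - x**2 - atan(x**3 - 5).


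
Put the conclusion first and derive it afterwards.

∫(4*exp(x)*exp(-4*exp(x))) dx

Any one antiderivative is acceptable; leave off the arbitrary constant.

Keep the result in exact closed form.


The answer is -exp(-4*exp(x)).
Step 1. Substitute u = exp(x), turning ∫(4*exp(x)*exp(-4*exp(x))) dx into ∫(4*exp(-4*u)) du: now ∫(4*exp(-4*u)) du.
Step 2. Evaluate the standard form: now -exp(-4*u).
Step 3. Substitute back u = exp(x): now -exp(-4*exp(x)).
Answer: -exp(-4*exp(x)).


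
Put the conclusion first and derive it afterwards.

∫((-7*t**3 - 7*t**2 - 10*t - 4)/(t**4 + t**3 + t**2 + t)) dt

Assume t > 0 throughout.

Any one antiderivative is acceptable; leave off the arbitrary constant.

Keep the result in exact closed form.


The answer is -4*log(t) - 3*log(t + 1) - 3*atan(t).
Step 1. Decompose ∫((-7*t**3 - 7*t**2 - 10*t - 4)/(t**4 + t**3 + t**2 + t)) dt by partial fractions, (-7*t**3 - 7*t**2 - 10*t - 4)/(t**4 + t**3 + t**2 + t) = -3/(t**2 + 1) - 3/(t + 1) - 4/t: now ∫(-4/t) dt + ∫(-3/(t + 1)) dt + ∫(-3/(t**2 + 1)) dt.
Step 2. Evaluate the standard form [assuming t > 0]: now -4*log(t) + ∫(-3/(t + 1)) dt + ∫(-3/(t**2 + 1)) dt.
Step 3. Evaluate the standard form [assuming t > -1]: now -4*log(t) - 3*log(t + 1) + ∫(-3/(t**2 + 1)) dt.
Step 4. Evaluate the standard form: now -4*log(t) - 3*log(t + 1) - 3*atan(t).
Answer: -4*log(t) - 3*log(t + 1) - 3*atan(t).


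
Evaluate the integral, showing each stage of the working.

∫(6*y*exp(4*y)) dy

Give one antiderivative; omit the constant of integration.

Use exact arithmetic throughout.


Step 1. Integrate ∫(6*y*exp(4*y)) dy by parts with u = y, dv = (6*exp(4*y)) dy, so v = 3*exp(4*y)/2: now 3*y*exp(4*y)/2 + ∫(-3*exp(4*y)/2) dy.
Step 2. Evaluate the standard form: now 3*y*exp(4*y)/2 - 3*exp(4*y)/8.
Answer: 3*y*exp(4*y)/2 - 3*exp(4*y)/8.


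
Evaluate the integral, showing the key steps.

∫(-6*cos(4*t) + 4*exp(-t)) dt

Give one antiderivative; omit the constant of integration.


Step 1. Rewrite: now ∫(4*exp(-t)) dt + ∫(-6*cos(4*t)) dt.
Step 2. Evaluate the standard form: now -3*sin(4*t)/2 + ∫(4*exp(-t)) dt.
Step 3. Evaluate the standard form: now -3*sin(4*t)/2 - 4*exp(-t).
Answer: -3*sin(4*t)/2 - 4*exp(-t).


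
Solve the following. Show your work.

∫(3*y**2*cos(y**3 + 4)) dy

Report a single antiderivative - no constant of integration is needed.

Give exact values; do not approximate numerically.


Step 1. Substitute u = y**3 + 4, turning ∫(3*y**2*cos(y**3 + 4)) dy into ∫(cos(u)) du: now ∫(cos(u)) du.
Step 2. Evaluate the standard form: now sin(u).
Step 3. Substitute back u = y**3 + 4: now sin(y**3 + 4).
Answer: sin(y**3 + 4).


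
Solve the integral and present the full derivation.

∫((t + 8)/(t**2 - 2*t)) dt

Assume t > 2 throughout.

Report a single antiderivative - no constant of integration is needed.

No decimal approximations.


Step 1. Decompose ∫((t + 8)/(t**2 - 2*t)) dt by partial fractions, (t + 8)/(t**2 - 2*t) = 5/(t - 2) - 4/t: now ∫(-4/t) dt + ∫(5/(t - 2)) dt.
Step 2. Evaluate the standard form [assuming t > 0]: now -4*log(t) + ∫(5/(t - 2)) dt.
Step 3. Evaluate the standard form [assuming t > 2]: now -4*log(t) + 5*log(t - 2).
Answer: -4*log(t) + 5*log(t - 2).


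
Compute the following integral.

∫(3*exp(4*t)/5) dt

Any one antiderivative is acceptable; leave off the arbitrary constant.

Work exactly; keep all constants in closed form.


Answer: 3*exp(4*t)/20.


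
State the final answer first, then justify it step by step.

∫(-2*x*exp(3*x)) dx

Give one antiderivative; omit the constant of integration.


The answer is -2*x*exp(3*x)/3 + 2*exp(3*x)/9.
Step 1. Integrate ∫(-2*x*exp(3*x)) dx by parts with u = x, dv = (-2*exp(3*x)) dx, so v = -2*exp(3*x)/3: now -2*x*exp(3*x)/3 + ∫(2*exp(3*x)/3) dx.
Step 2. Evaluate the standard form: now -2*x*exp(3*x)/3 + 2*exp(3*x)/9.
Answer: -2*x*exp(3*x)/3 + 2*exp(3*x)/9.


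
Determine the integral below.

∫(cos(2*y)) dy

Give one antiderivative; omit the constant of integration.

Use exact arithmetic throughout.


Answer: sin(2*y)/2.


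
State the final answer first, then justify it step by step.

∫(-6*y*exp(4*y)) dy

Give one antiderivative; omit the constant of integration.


The answer is -3*y*exp(4*y)/2 + 3*exp(4*y)/8.
Step 1. Integrate ∫(-6*y*exp(4*y)) dy by parts with u = y, dv = (-6*exp(4*y)) dy, so v = -3*exp(4*y)/2: now -3*y*exp(4*y)/2 + ∫(3*exp(4*y)/2) dy.
Step 2. Evaluate the standard form: now -3*y*exp(4*y)/2 + 3*exp(4*y)/8.
Answer: -3*y*exp(4*y)/2 + 3*exp(4*y)/8.


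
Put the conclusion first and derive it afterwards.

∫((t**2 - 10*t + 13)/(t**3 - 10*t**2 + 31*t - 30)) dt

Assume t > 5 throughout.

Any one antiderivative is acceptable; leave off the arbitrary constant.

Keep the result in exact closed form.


The answer is -2*log(t - 5) + 4*log(t - 3) - log(t - 2).
Step 1. Decompose ∫((t**2 - 10*t + 13)/(t**3 - 10*t**2 + 31*t - 30)) dt by partial fractions, (t**2 - 10*t + 13)/(t**3 - 10*t**2 + 31*t - 30) = -1/(t - 2) + 4/(t - 3) - 2/(t - 5): now ∫(-2/(t - 5)) dt + ∫(4/(t - 3)) dt + ∫(-1/(t - 2)) dt.
Step 2. Evaluate the standard form [assuming t > 2]: now -log(t - 2) + ∫(-2/(t - 5)) dt + ∫(4/(t - 3)) dt.
Step 3. Evaluate the standard form [assuming t > 5]: now -2*log(t - 5) - log(t - 2) + ∫(4/(t - 3)) dt.
Step 4. Evaluate the standard form [assuming t > 3]: now -2*log(t - 5) + 4*log(t - 3) - log(t - 2).
Answer: -2*log(t - 5) + 4*log(t - 3) - log(t - 2).


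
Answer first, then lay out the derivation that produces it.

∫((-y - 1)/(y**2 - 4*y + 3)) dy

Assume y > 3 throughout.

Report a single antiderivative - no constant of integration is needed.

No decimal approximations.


The answer is -2*log(y - 3) + log(y - 1).
Step 1. Decompose ∫((-y - 1)/(y**2 - 4*y + 3)) dy by partial fractions, (-y - 1)/(y**2 - 4*y + 3) = 1/(y - 1) - 2/(y - 3): now ∫(-2/(y - 3)) dy + ∫(1/(y - 1)) dy.
Step 2. Evaluate the standard form [assuming y > 3]: now -2*log(y - 3) + ∫(1/(y - 1)) dy.
Step 3. Evaluate the standard form [assuming y > 1]: now -2*log(y - 3) + log(y - 1).
Answer: -2*log(y - 3) + log(y - 1).


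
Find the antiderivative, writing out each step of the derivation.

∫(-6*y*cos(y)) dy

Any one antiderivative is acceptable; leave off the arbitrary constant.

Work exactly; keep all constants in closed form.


Step 1. Integrate ∫(-6*y*cos(y)) dy by parts with u = y, dv = (-6*cos(y)) dy, so v = -6*sin(y): now -6*y*sin(y) + ∫(6*sin(y)) dy.
Step 2. Evaluate the standard form: now -6*y*sin(y) - 6*cos(y).
Answer: -6*y*sin(y) - 6*cos(y).


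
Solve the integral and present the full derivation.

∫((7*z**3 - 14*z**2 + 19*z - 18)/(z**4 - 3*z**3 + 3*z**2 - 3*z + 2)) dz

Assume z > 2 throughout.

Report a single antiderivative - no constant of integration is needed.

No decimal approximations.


Step 1. Decompose ∫((7*z**3 - 14*z**2 + 19*z - 18)/(z**4 - 3*z**3 + 3*z**2 - 3*z + 2)) dz by partial fractions, (7*z**3 - 14*z**2 + 19*z - 18)/(z**4 - 3*z**3 + 3*z**2 - 3*z + 2) = -4/(z**2 + 1) + 3/(z - 1) + 4/(z - 2): now ∫(4/(z - 2)) dz + ∫(3/(z - 1)) dz + ∫(-4/(z**2 + 1)) dz.
Step 2. Evaluate the standard form [assuming z > 2]: now 4*log(z - 2) + ∫(3/(z - 1)) dz + ∫(-4/(z**2 + 1)) dz.
Step 3. Evaluate the standard form [assuming z > 1]: now 4*log(z - 2) + 3*log(z - 1) + ∫(-4/(z**2 + 1)) dz.
Step 4. Evaluate the standard form: now 4*log(z - 2) + 3*log(z - 1) - 4*atan(z).
Answer: 4*log(z - 2) + 3*log(z - 1) - 4*atan(z).


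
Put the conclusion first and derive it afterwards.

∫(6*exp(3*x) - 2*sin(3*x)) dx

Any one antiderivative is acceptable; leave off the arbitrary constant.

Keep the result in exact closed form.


The answer is 2*exp(3*x) + 2*cos(3*x)/3.
Step 1. Rewrite: now ∫(6*exp(3*x)) dx + ∫(-2*sin(3*x)) dx.
Step 2. Evaluate the standard form: now 2*cos(3*x)/3 + ∫(6*exp(3*x)) dx.
Step 3. Evaluate the standard form: now 2*exp(3*x) + 2*cos(3*x)/3.
Answer: 2*exp(3*x) + 2*cos(3*x)/3.


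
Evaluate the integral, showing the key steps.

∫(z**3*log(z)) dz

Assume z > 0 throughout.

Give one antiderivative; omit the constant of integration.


Step 1. Integrate ∫(z**3*log(z)) dz by parts with u = log(z), dv = (z**3) dz, so v = z**4/4 [assuming z > 0]: now z**4*log(z)/4 + ∫(-z**3/4) dz.
Step 2. Evaluate the standard form: now z**4*log(z)/4 - z**4/16.
Answer: z**4*log(z)/4 - z**4/16.


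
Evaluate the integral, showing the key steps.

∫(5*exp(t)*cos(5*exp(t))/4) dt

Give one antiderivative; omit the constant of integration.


Step 1. Substitute u = exp(t), turning ∫(5*exp(t)*cos(5*exp(t))/4) dt into ∫(5*cos(5*u)/4) du: now ∫(5*cos(5*u)/4) du.
Step 2. Evaluate the standard form: now sin(5*u)/4.
Step 3. Substitute back u = exp(t): now sin(5*exp(t))/4.
Answer: sin(5*exp(t))/4.


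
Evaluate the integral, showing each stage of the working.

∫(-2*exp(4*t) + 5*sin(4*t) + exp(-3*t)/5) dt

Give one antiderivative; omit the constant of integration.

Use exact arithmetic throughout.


Step 1. Rewrite: now ∫(exp(-3*t)/5) dt + ∫(-2*exp(4*t)) dt + ∫(5*sin(4*t)) dt.
Step 2. Evaluate the standard form: now -exp(4*t)/2 + ∫(exp(-3*t)/5) dt + ∫(5*sin(4*t)) dt.
Step 3. Evaluate the standard form: now -exp(4*t)/2 - 5*cos(4*t)/4 + ∫(exp(-3*t)/5) dt.
Step 4. Evaluate the standard form: now -exp(4*t)/2 - 5*cos(4*t)/4 - exp(-3*t)/15.
Answer: -exp(4*t)/2 - 5*cos(4*t)/4 - exp(-3*t)/15.


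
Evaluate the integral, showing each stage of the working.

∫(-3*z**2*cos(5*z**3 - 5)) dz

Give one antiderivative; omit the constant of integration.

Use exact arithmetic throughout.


Step 1. Substitute u = z**3 - 1, turning ∫(-3*z**2*cos(5*z**3 - 5)) dz into ∫(-cos(5*u)) du: now ∫(-cos(5*u)) du.
Step 2. Evaluate the standard form: now -sin(5*u)/5.
Step 3. Substitute back u = z**3 - 1: now -sin(5*z**3 - 5)/5.
Answer: -sin(5*z**3 - 5)/5.


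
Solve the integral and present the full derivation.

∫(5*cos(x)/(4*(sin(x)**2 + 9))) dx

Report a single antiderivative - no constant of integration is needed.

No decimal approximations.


Step 1. Substitute u = sin(x), turning ∫(5*cos(x)/(4*(sin(x)**2 + 9))) dx into ∫(5/(4*(u**2 + 9))) du: now ∫(5/(4*(u**2 + 9))) du.
Step 2. Evaluate the standard form: now 5*atan(u/3)/12.
Step 3. Substitute back u = sin(x): now 5*atan(sin(x)/3)/12.
Answer: 5*atan(sin(x)/3)/12.


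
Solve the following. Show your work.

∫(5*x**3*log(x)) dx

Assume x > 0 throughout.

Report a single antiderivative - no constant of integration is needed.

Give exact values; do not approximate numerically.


Step 1. Integrate ∫(5*x**3*log(x)) dx by parts with u = log(x), dv = (5*x**3) dx, so v = 5*x**4/4 [assuming x > 0]: now 5*x**4*log(x)/4 + ∫(-5*x**3/4) dx.
Step 2. Evaluate the standard form: now 5*x**4*log(x)/4 - 5*x**4/16.
Answer: 5*x**4*log(x)/4 - 5*x**4/16.


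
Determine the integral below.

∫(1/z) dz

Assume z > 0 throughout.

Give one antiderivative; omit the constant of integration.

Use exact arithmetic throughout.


Answer: log(z).


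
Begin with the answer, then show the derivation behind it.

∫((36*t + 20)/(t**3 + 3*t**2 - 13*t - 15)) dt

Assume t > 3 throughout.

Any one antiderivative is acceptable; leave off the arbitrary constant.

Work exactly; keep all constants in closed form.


The answer is 4*log(t - 3) + log(t + 1) - 5*log(t + 5).
Step 1. Decompose ∫((36*t + 20)/(t**3 + 3*t**2 - 13*t - 15)) dt by partial fractions, (36*t + 20)/(t**3 + 3*t**2 - 13*t - 15) = -5/(t + 5) + 1/(t + 1) + 4/(t - 3): now ∫(4/(t - 3)) dt + ∫(1/(t + 1)) dt + ∫(-5/(t + 5)) dt.
Step 2. Evaluate the standard form [assuming t > -5]: now -5*log(t + 5) + ∫(4/(t - 3)) dt + ∫(1/(t + 1)) dt.
Step 3. Evaluate the standard form [assuming t > -1]: now log(t + 1) - 5*log(t + 5) + ∫(4/(t - 3)) dt.
Step 4. Evaluate the standard form [assuming t > 3]: now 4*log(t - 3) + log(t + 1) - 5*log(t + 5).
Answer: 4*log(t - 3) + log(t + 1) - 5*log(t + 5).
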